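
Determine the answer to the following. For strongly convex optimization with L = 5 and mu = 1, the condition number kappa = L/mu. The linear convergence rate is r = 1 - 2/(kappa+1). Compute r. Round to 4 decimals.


Step 1: Compute the condition number.
kappa = L/mu = 5/1 = 5.0
Step 2: Compute the convergence rate.
r = 1 - 2/(kappa + 1) = 1 - 2*mu/(L + mu) = (L - mu)/(L + mu) = 4/6 = 0.6667


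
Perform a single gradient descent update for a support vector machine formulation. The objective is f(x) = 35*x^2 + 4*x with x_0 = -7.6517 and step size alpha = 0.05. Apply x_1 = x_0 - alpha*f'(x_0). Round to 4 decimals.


We compute the gradient at x_0 and apply the update.
f'(x) = 70*x + 4
f'(-7.6517) = 70*-7.6517 + 4 = -531.619
x_1 = -7.6517 - 0.05*-531.619 = 18.9293


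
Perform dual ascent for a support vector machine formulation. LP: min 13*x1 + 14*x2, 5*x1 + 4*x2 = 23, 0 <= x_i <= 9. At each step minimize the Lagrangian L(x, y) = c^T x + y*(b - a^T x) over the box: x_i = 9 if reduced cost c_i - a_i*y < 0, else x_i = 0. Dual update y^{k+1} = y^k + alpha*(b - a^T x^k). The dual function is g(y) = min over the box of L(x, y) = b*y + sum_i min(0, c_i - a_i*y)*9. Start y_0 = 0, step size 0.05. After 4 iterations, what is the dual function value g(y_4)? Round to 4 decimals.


Dual ascent for LP: min 13*x1 + 14*x2, 5*x1 + 4*x2 = 23, 0 <= x_i <= 9
Step 1: y^k = 0.0, reduced costs: (13.0, 14.0)
  x^k = (0.0, 0.0), subgradient = b - a^T x = 23.0
  y^{k+1} = 0.0 + 0.05*23.0 = 1.15
Step 2: y^k = 1.15, reduced costs: (7.25, 9.4)
  x^k = (0.0, 0.0), subgradient = b - a^T x = 23.0
  y^{k+1} = 1.15 + 0.05*23.0 = 2.3
Step 3: y^k = 2.3, reduced costs: (1.5, 4.8)
  x^k = (0.0, 0.0), subgradient = b - a^T x = 23.0
  y^{k+1} = 2.3 + 0.05*23.0 = 3.45
Step 4: y^k = 3.45, reduced costs: (-4.25, 0.2)
  x^k = (9.0, 0.0), subgradient = b - a^T x = -22.0
  y^{k+1} = 3.45 + 0.05*-22.0 = 2.35
Dual objective at y_4 = 2.35: reduced costs (1.25, 4.6), box minimizer x = (0.0, 0.0)
g(y_4) = b*y + (c1 - a1*y)*x1 + (c2 - a2*y)*x2 = 23*2.35 + 1.25*0.0 + 4.6*0.0 = 54.05 + 0.0 + 0.0 = 54.05


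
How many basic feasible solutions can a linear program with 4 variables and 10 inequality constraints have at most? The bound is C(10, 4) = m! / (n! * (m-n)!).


Each vertex corresponds to some choice of n active constraints out of m, so the number of vertices is at most C(m, n) = m! / (n!(m-n)!).
m = 10, n = 4
Numerator: 10 * 9 * 8 * 7
Denominator: 4! = 24
C(10, 4) = 210


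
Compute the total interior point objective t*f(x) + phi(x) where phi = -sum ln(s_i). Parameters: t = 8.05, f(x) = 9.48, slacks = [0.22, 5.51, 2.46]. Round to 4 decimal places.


Step 1: Compute log-barrier.
ln values: [-1.5141, 1.7066, 0.9002]
phi = -(-1.5141 + 1.7066 + 0.9002) = -1.0926
Step 2: Compute augmented objective.
t*f(x) = 8.05*9.48 = 76.314
Total = 76.314 - 1.0926 = 75.2214


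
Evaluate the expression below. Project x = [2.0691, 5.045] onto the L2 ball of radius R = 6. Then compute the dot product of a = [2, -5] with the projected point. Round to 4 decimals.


Step 1: Compute ||x|| (intermediates to 6 decimals).
||x|| = sqrt(2.0691^2 + 5.045^2) = 5.452816
Step 2: Project.
Since ||x|| <= R, proj = x (no scaling needed).
proj(x) = [2.0691, 5.045]
Step 3: Dot product.
a^T * proj(x) = 2*2.0691 - 5*5.045 = -21.0868


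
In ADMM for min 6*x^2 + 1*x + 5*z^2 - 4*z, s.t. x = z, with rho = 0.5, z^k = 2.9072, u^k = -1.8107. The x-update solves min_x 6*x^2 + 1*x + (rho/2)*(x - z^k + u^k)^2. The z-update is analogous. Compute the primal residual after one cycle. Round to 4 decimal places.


ADMM iteration with rho = 0.5, z^k = 2.9072, u^k = -1.8107
Step 1: x-update.
Minimize 6*x^2 + 1*x + (0.5/2)*(x - 2.9072 - 1.8107)^2
FOC: (2*6 + 0.5)*x = -1 + 0.5*(2.9072 + 1.8107)
x^{k+1} = 0.1087
Step 2: z-update.
Minimize 5*z^2 - 4*z + (0.5/2)*(0.1087 - z - 1.8107)^2
FOC: (2*5 + 0.5)*z = 4 + 0.5*(0.1087 - 1.8107)
z^{k+1} = 0.2999
Step 3: u-update.
u^{k+1} = -1.8107 + 0.1087 - 0.2999 = -2.0019
Step 4: Primal residual = |0.1087 - 0.2999| = 0.1912


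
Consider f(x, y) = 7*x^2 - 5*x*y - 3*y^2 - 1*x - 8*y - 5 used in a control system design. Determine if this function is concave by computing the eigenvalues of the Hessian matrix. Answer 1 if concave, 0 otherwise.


The Hessian of f(x,y) = 7*x^2 - 5*x*y - 3*y^2 - 1*x - 8*y - 5 is:
H = [[14, -5], [-5, -6]]
Trace = 14 - 6 = 8
Determinant = 14*-6 - (-5)^2 = -109
Discriminant = (8)^2 - 4*-109 = 500.0
Eigenvalues: lambda_1 = -7.1803, lambda_2 = 15.1803
The function is not concave.

0


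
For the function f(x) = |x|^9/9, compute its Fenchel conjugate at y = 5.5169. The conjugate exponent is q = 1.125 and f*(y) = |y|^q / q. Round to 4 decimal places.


The conjugate exponent q satisfies 1/p + 1/q = 1.
p = 9, so q = 9/(9 - 1) = 1.125
|y|^q = 5.5169^1.125 = 6.8298
f*(5.5169) = 6.8298 / 1.125 = 6.0709


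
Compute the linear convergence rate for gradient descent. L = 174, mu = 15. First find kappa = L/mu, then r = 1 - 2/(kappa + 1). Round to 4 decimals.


Step 1: Compute the condition number.
kappa = L/mu = 174/15 = 11.6
Step 2: Compute the convergence rate.
r = 1 - 2/(kappa + 1) = 1 - 2*mu/(L + mu) = (L - mu)/(L + mu) = 159/189 = 0.8413


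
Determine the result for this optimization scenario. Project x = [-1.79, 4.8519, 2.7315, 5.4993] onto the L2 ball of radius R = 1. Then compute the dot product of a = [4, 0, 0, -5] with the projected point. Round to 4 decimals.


Step 1: Compute ||x|| (intermediates to 6 decimals).
||x|| = sqrt((-1.79)^2 + 4.8519^2 + 2.7315^2 + 5.4993^2) = 8.027978
Step 2: Project.
Since ||x|| > R, scale = R/||x|| = 1/8.027978 = 0.124564, proj(x) = scale * x
proj(x) = [-0.22297, 0.604372, 0.340247, 0.685015]
Step 3: Dot product.
a^T * proj(x) = 4*(-0.22297) + 0*0.604372 + 0*0.340247 - 5*0.685015 = -4.317


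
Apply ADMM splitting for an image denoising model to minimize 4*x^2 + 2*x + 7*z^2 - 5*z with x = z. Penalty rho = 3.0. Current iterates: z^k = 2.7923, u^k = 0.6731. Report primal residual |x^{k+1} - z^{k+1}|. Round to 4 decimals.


ADMM iteration with rho = 3.0, z^k = 2.7923, u^k = 0.6731
Step 1: x-update.
Minimize 4*x^2 + 2*x + (3.0/2)*(x - 2.7923 + 0.6731)^2
FOC: (2*4 + 3.0)*x = -2 + 3.0*(2.7923 - 0.6731)
x^{k+1} = 0.3961
Step 2: z-update.
Minimize 7*z^2 - 5*z + (3.0/2)*(0.3961 - z + 0.6731)^2
FOC: (2*7 + 3.0)*z = 5 + 3.0*(0.3961 + 0.6731)
z^{k+1} = 0.4828
Step 3: u-update.
u^{k+1} = 0.6731 + 0.3961 - 0.4828 = 0.5864
Step 4: Primal residual = |0.3961 - 0.4828| = 0.0867


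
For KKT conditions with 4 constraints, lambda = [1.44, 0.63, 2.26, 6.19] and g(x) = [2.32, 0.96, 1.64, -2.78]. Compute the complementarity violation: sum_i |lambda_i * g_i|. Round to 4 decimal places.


KKT complementary slackness check:
lambda_1 * g_1 = 1.44 * 2.32 = 3.3408
lambda_2 * g_2 = 0.63 * 0.96 = 0.6048
lambda_3 * g_3 = 2.26 * 1.64 = 3.7064
lambda_4 * g_4 = 6.19 * -2.78 = -17.2082
Total violation = 3.3408 + 0.6048 + 3.7064 + 17.2082 = 24.8602


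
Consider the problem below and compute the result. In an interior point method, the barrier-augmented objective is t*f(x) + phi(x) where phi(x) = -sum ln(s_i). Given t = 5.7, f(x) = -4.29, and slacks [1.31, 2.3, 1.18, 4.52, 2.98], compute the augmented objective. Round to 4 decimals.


Step 1: Compute log-barrier.
ln values: [0.27, 0.8329, 0.1655, 1.5085, 1.0919]
phi = -(0.27 + 0.8329 + 0.1655 + 1.5085 + 1.0919) = -3.8689
Step 2: Compute augmented objective.
t*f(x) = 5.7*-4.29 = -24.453
Total = -24.453 - 3.8689 = -28.3219


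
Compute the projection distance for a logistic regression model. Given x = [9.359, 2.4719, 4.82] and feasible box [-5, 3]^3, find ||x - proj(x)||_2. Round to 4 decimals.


Project each component onto [-5, 3].
clip(9.359) = 3.0, clip(2.4719) = 2.4719, clip(4.82) = 3.0
Projection = [3.0, 2.4719, 3.0]
Squared diffs: [40.4369, 0.0, 3.3124]
Distance = sqrt(43.7493) = 6.6143


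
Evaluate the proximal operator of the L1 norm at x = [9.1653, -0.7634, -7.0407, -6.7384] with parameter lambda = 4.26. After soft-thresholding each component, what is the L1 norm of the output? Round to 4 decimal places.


Soft-thresholding with lambda = 4.26:
prox(9.1653) = sign(9.1653)*max(|9.1653| - 4.26, 0) = 4.9053
prox(-0.7634) = sign(-0.7634)*max(|-0.7634| - 4.26, 0) = 0.0
prox(-7.0407) = sign(-7.0407)*max(|-7.0407| - 4.26, 0) = -2.7807
prox(-6.7384) = sign(-6.7384)*max(|-6.7384| - 4.26, 0) = -2.4784
prox(x) = [4.9053, 0.0, -2.7807, -2.4784]
||prox(x)||_1 = 4.9053 + 0.0 + 2.7807 + 2.4784 = 10.1644


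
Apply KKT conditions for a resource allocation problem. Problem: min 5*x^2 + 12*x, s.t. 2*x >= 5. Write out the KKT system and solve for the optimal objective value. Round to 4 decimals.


Step 1: Try lambda = 0 (constraint inactive).
x_unc = -12/(2*5) = -1.2
Check: 2*-1.2 = -2.4 < 5 -- violated!
Step 2: Constraint must be active: 2*x = 5
x* = 5/2 = 2.5
lambda = (2*5*2.5 + 12)/2 = 18.5
Step 3: Compute optimal value.
f(x*) = 5*2.5^2 + 12*2.5 = 61.25


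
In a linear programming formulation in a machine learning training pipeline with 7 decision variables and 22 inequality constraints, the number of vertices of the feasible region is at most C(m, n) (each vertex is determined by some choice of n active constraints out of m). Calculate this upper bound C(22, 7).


Each vertex corresponds to some choice of n active constraints out of m, so the number of vertices is at most C(m, n) = m! / (n!(m-n)!).
m = 22, n = 7
Numerator: 22 * 21 * 20 * 19 * 18 * 17 * 16
Denominator: 7! = 5040
C(22, 7) = 170544


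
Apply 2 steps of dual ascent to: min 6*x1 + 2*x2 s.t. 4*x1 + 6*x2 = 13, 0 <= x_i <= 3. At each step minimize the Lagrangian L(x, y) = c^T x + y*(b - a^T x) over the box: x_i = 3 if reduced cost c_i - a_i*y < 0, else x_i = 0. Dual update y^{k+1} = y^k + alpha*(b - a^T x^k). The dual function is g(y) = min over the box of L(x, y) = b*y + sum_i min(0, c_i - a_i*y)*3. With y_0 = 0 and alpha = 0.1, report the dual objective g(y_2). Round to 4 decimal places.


Dual ascent for LP: min 6*x1 + 2*x2, 4*x1 + 6*x2 = 13, 0 <= x_i <= 3
Step 1: y^k = 0.0, reduced costs: (6.0, 2.0)
  x^k = (0.0, 0.0), subgradient = b - a^T x = 13.0
  y^{k+1} = 0.0 + 0.1*13.0 = 1.3
Step 2: y^k = 1.3, reduced costs: (0.8, -5.8)
  x^k = (0.0, 3.0), subgradient = b - a^T x = -5.0
  y^{k+1} = 1.3 + 0.1*-5.0 = 0.8
Dual objective at y_2 = 0.8: reduced costs (2.8, -2.8), box minimizer x = (0.0, 3.0)
g(y_2) = b*y + (c1 - a1*y)*x1 + (c2 - a2*y)*x2 = 13*0.8 + 2.8*0.0 + (-2.8)*3.0 = 10.4 + 0.0 - 8.4 = 2.0


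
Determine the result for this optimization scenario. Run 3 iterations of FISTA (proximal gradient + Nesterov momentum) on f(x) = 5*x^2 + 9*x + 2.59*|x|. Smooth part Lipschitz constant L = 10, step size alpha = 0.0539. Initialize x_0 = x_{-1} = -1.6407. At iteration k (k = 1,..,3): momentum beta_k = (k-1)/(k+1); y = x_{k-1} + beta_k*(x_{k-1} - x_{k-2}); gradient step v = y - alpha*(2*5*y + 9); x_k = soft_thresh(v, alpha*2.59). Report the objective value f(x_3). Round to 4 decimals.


FISTA on f(x) = 5*x^2 + 9*x + 2.59*|x|
L = 10, alpha = 0.0539
Iteration 1: beta = 0.0, y = -1.6407 + 0.0*(-1.6407 + 1.6407) = -1.6407
  grad(y) = -7.407, v = y - alpha*grad = -1.2415
  prox(v) = soft_thresh(-1.2415, 0.1396) = -1.1019
Iteration 2: beta = 0.3333, y = -1.1019 + 0.3333*(-1.1019 + 1.6407) = -0.9222
  grad(y) = -0.2225, v = y - alpha*grad = -0.9103
  prox(v) = soft_thresh(-0.9103, 0.1396) = -0.7707
Iteration 3: beta = 0.5, y = -0.7707 + 0.5*(-0.7707 + 1.1019) = -0.6051
  grad(y) = 2.9495, v = y - alpha*grad = -0.764
  prox(v) = soft_thresh(-0.764, 0.1396) = -0.6244
f(x_3) = 5*(-0.6244)^2 + 9*(-0.6244) + 2.59*|-0.6244| = -2.053


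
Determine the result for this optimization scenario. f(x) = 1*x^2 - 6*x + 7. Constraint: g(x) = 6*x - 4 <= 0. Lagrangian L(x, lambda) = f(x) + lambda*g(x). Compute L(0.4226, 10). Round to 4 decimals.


Step 1: Evaluate f(x).
f(0.4226) = 1*0.4226^2 - 6*0.4226 + 7 = 4.643
Step 2: Evaluate g(x).
g(0.4226) = 6*0.4226 - 4 = -1.4644
Step 3: Compute Lagrangian.
L = 4.643 + 10*-1.4644 = -10.001


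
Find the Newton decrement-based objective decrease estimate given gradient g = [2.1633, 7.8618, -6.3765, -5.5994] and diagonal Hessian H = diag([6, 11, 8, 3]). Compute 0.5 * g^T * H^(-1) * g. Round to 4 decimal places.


Step 1: H is diagonal, so H^(-1) * g = [0.3606, 0.7147, -0.7971, -1.8665].
Step 2: g^T H^(-1) g = sum_i g_i^2 / H_ii
  = (2.1633)^2/6 + (7.8618)^2/11 + (-6.3765)^2/8 + (-5.5994)^2/3
  = 0.78 + 5.6189 + 5.0825 + 10.4511 = 21.9324
Step 3: Objective decrease = 0.5 * g^T H^(-1) g = 10.9662


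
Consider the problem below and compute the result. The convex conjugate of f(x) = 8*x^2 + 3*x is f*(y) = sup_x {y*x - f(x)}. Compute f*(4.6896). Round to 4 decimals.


f*(y) = sup_x {y*x - a*x^2 - b*x} = sup_x {(y-b)*x - a*x^2}
FOC: (y - b) - 2a*x = 0 => x* = (y - b)/(2a)
x* = (4.6896 - 3)/(2*8) = 0.1056
f*(4.6896) = (y-b)^2/(4a) = (4.6896 - 3)^2/(4*8)
= 2.8547/32 = 0.0892


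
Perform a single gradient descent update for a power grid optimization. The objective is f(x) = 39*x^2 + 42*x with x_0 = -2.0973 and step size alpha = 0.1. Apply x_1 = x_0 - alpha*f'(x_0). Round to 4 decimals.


We compute the gradient at x_0 and apply the update.
f'(x) = 78*x + 42
f'(-2.0973) = 78*-2.0973 + 42 = -121.5894
x_1 = -2.0973 - 0.1*-121.5894 = 10.0616


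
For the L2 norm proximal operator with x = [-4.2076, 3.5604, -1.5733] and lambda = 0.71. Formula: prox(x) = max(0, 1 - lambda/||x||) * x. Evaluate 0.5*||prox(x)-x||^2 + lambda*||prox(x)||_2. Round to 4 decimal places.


Step 1: Compute ||x||.
||x|| = 5.732
Step 2: Compute scaling factor.
scale = max(0, 1 - 0.71/5.732) = 0.8761
Step 3: prox(x) = [-3.6864, 3.1194, -1.3784]
||prox(x)|| = 5.022
Step 4: Proximal objective.
0.5*||prox-x||^2 = 0.2521
lambda*||prox|| = 3.5656
Total = 3.8177


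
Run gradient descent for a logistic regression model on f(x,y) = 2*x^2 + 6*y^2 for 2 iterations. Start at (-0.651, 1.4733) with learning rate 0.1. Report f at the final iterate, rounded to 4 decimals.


Gradient descent on f(x,y) = 2*x^2 + 6*y^2.
Starting point: (-0.651, 1.4733), alpha = 0.1
Step 1: grad_x = 2*2*-0.651 = -2.604, grad_y = 2*6*1.4733 = 17.6796
  x_1 = -0.651 - 0.1*-2.604 = -0.3906
  y_1 = 1.4733 - 0.1*17.6796 = -0.2947
Step 2: grad_x = 2*2*-0.3906 = -1.5624, grad_y = 2*6*-0.2947 = -3.5359
  x_2 = -0.3906 - 0.1*-1.5624 = -0.2344
  y_2 = -0.2947 - 0.1*-3.5359 = 0.0589
f(-0.2344, 0.0589) = 2*(-0.2344)^2 + 6*0.0589^2 = 0.1307


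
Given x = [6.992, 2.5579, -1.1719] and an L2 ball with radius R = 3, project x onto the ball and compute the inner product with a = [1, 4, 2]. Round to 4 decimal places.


Step 1: Compute ||x|| (intermediates to 6 decimals).
||x|| = sqrt(6.992^2 + 2.5579^2 + (-1.1719)^2) = 7.53686
Step 2: Project.
Since ||x|| > R, scale = R/||x|| = 3/7.53686 = 0.398044, proj(x) = scale * x
proj(x) = [2.783124, 1.018157, -0.466468]
Step 3: Dot product.
a^T * proj(x) = 1*2.783124 + 4*1.018157 + 2*(-0.466468) = 5.9228


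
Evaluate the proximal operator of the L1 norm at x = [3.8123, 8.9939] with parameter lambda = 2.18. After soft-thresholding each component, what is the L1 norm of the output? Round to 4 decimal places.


Soft-thresholding with lambda = 2.18:
prox(3.8123) = sign(3.8123)*max(|3.8123| - 2.18, 0) = 1.6323
prox(8.9939) = sign(8.9939)*max(|8.9939| - 2.18, 0) = 6.8139
prox(x) = [1.6323, 6.8139]
||prox(x)||_1 = 1.6323 + 6.8139 = 8.4462


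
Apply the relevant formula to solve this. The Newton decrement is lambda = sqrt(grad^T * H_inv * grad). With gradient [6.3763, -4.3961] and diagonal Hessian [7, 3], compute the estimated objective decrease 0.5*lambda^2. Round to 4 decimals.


Step 1: H is diagonal, so H^(-1) * g = [0.9109, -1.4654].
Step 2: g^T H^(-1) g = sum_i g_i^2 / H_ii
  = (6.3763)^2/7 + (-4.3961)^2/3
  = 5.8082 + 6.4419 = 12.2501
Step 3: Objective decrease = 0.5 * g^T H^(-1) g = 6.125


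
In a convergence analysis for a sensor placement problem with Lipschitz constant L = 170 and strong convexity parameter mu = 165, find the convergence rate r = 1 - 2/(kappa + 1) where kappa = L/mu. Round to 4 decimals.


Step 1: Compute the condition number.
kappa = L/mu = 170/165 = 1.0303
Step 2: Compute the convergence rate.
r = 1 - 2/(kappa + 1) = 1 - 2*mu/(L + mu) = (L - mu)/(L + mu) = 5/335 = 0.0149


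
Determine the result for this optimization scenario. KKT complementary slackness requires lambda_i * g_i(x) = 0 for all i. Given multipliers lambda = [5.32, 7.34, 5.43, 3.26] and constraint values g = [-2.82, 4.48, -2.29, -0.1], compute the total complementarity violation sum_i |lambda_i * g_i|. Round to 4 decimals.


KKT complementary slackness check:
lambda_1 * g_1 = 5.32 * -2.82 = -15.0024
lambda_2 * g_2 = 7.34 * 4.48 = 32.8832
lambda_3 * g_3 = 5.43 * -2.29 = -12.4347
lambda_4 * g_4 = 3.26 * -0.1 = -0.326
Total violation = 15.0024 + 32.8832 + 12.4347 + 0.326 = 60.6463


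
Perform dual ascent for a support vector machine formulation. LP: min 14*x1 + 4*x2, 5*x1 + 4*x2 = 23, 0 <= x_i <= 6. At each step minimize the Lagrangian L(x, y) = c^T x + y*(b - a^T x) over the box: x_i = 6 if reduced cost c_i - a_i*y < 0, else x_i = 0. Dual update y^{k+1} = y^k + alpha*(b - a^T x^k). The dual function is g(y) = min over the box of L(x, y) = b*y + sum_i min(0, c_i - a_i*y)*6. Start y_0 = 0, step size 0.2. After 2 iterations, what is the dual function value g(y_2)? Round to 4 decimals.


Dual ascent for LP: min 14*x1 + 4*x2, 5*x1 + 4*x2 = 23, 0 <= x_i <= 6
Step 1: y^k = 0.0, reduced costs: (14.0, 4.0)
  x^k = (0.0, 0.0), subgradient = b - a^T x = 23.0
  y^{k+1} = 0.0 + 0.2*23.0 = 4.6
Step 2: y^k = 4.6, reduced costs: (-9.0, -14.4)
  x^k = (6.0, 6.0), subgradient = b - a^T x = -31.0
  y^{k+1} = 4.6 + 0.2*-31.0 = -1.6
Dual objective at y_2 = -1.6: reduced costs (22.0, 10.4), box minimizer x = (0.0, 0.0)
g(y_2) = b*y + (c1 - a1*y)*x1 + (c2 - a2*y)*x2 = 23*(-1.6) + 22.0*0.0 + 10.4*0.0 = -36.8 + 0.0 + 0.0 = -36.8


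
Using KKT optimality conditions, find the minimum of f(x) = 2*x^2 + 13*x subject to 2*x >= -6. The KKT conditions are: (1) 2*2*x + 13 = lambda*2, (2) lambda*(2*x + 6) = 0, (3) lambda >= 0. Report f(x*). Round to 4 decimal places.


Step 1: Try lambda = 0 (constraint inactive).
x_unc = -13/(2*2) = -3.25
Check: 2*-3.25 = -6.5 < -6 -- violated!
Step 2: Constraint must be active: 2*x = -6
x* = -6/2 = -3.0
lambda = (2*2*(-3.0) + 13)/2 = 0.5
Step 3: Compute optimal value.
f(x*) = 2*(-3.0)^2 + 13*(-3.0) = -21.0


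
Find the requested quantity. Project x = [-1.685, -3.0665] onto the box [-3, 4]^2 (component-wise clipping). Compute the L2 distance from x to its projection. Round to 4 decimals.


Project each component onto [-3, 4].
clip(-1.685) = -1.685, clip(-3.0665) = -3.0
Projection = [-1.685, -3.0]
Squared diffs: [0.0, 0.0044]
Distance = sqrt(0.0044) = 0.0665


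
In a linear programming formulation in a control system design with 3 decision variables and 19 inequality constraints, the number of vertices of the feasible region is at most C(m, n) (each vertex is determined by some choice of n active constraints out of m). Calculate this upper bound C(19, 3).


Each vertex corresponds to some choice of n active constraints out of m, so the number of vertices is at most C(m, n) = m! / (n!(m-n)!).
m = 19, n = 3
Numerator: 19 * 18 * 17
Denominator: 3! = 6
C(19, 3) = 969


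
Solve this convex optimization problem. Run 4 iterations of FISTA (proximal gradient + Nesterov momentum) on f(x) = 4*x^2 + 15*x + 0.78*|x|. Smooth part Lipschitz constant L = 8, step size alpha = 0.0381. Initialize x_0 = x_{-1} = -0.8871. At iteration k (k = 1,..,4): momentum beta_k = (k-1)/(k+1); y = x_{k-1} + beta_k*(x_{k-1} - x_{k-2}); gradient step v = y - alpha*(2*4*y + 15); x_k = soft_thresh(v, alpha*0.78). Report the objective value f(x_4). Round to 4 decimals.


FISTA on f(x) = 4*x^2 + 15*x + 0.78*|x|
L = 8, alpha = 0.0381
Iteration 1: beta = 0.0, y = -0.8871 + 0.0*(-0.8871 + 0.8871) = -0.8871
  grad(y) = 7.9032, v = y - alpha*grad = -1.1882
  prox(v) = soft_thresh(-1.1882, 0.0297) = -1.1585
Iteration 2: beta = 0.3333, y = -1.1585 + 0.3333*(-1.1585 + 0.8871) = -1.249
  grad(y) = 5.0083, v = y - alpha*grad = -1.4398
  prox(v) = soft_thresh(-1.4398, 0.0297) = -1.4101
Iteration 3: beta = 0.5, y = -1.4101 + 0.5*(-1.4101 + 1.1585) = -1.5358
  grad(y) = 2.7133, v = y - alpha*grad = -1.6392
  prox(v) = soft_thresh(-1.6392, 0.0297) = -1.6095
Iteration 4: beta = 0.6, y = -1.6095 + 0.6*(-1.6095 + 1.4101) = -1.7292
  grad(y) = 1.1667, v = y - alpha*grad = -1.7736
  prox(v) = soft_thresh(-1.7736, 0.0297) = -1.7439
f(x_4) = 4*(-1.7439)^2 + 15*(-1.7439) + 0.78*|-1.7439| = -12.6335


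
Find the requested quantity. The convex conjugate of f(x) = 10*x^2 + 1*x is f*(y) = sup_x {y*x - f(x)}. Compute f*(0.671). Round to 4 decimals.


f*(y) = sup_x {y*x - a*x^2 - b*x} = sup_x {(y-b)*x - a*x^2}
FOC: (y - b) - 2a*x = 0 => x* = (y - b)/(2a)
x* = (0.671 - 1)/(2*10) = -0.0165
f*(0.671) = (y-b)^2/(4a) = (0.671 - 1)^2/(4*10)
= 0.1082/40 = 0.0027


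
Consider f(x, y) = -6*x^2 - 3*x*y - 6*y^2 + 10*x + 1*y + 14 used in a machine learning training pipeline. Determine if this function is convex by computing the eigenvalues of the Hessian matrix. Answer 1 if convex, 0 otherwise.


The Hessian of f(x,y) = -6*x^2 - 3*x*y - 6*y^2 + 10*x + 1*y + 14 is:
H = [[-12, -3], [-3, -12]]
Trace = -12 - 12 = -24
Determinant = -12*-12 - (-3)^2 = 135
Discriminant = (-24)^2 - 4*135 = 36.0
Eigenvalues: lambda_1 = -15.0, lambda_2 = -9.0
The function is not convex.

0


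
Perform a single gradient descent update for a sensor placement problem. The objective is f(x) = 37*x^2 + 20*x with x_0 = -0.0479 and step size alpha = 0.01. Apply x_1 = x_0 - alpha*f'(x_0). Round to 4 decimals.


We compute the gradient at x_0 and apply the update.
f'(x) = 74*x + 20
f'(-0.0479) = 74*-0.0479 + 20 = 16.4554
x_1 = -0.0479 - 0.01*16.4554 = -0.2125


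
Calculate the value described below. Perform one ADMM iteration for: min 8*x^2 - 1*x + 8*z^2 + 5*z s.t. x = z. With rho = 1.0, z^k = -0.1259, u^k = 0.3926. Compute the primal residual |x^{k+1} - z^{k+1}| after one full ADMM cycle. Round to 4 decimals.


ADMM iteration with rho = 1.0, z^k = -0.1259, u^k = 0.3926
Step 1: x-update.
Minimize 8*x^2 - 1*x + (1.0/2)*(x + 0.1259 + 0.3926)^2
FOC: (2*8 + 1.0)*x = 1 + 1.0*(-0.1259 - 0.3926)
x^{k+1} = 0.0283
Step 2: z-update.
Minimize 8*z^2 + 5*z + (1.0/2)*(0.0283 - z + 0.3926)^2
FOC: (2*8 + 1.0)*z = -5 + 1.0*(0.0283 + 0.3926)
z^{k+1} = -0.2694
Step 3: u-update.
u^{k+1} = 0.3926 + 0.0283 + 0.2694 = 0.6903
Step 4: Primal residual = |0.0283 + 0.2694| = 0.2977


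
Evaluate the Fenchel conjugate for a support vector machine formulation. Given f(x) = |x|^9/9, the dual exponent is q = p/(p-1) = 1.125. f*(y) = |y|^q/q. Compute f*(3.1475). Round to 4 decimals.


The conjugate exponent q satisfies 1/p + 1/q = 1.
p = 9, so q = 9/(9 - 1) = 1.125
|y|^q = 3.1475^1.125 = 3.6325
f*(3.1475) = 3.6325 / 1.125 = 3.2289


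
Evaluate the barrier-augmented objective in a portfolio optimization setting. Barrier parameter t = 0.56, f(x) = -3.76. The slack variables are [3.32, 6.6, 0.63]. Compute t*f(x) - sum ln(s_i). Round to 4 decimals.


Step 1: Compute log-barrier.
ln values: [1.2, 1.8871, -0.462]
phi = -(1.2 + 1.8871 - 0.462) = -2.625
Step 2: Compute augmented objective.
t*f(x) = 0.56*-3.76 = -2.1056
Total = -2.1056 - 2.625 = -4.7306


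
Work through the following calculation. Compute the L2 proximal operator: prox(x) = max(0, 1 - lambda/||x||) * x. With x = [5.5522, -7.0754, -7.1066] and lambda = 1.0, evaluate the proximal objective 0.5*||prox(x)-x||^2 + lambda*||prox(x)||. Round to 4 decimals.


Step 1: Compute ||x||.
||x|| = 11.4626
Step 2: Compute scaling factor.
scale = max(0, 1 - 1.0/11.4626) = 0.9128
Step 3: prox(x) = [5.0678, -6.4581, -6.4866]
||prox(x)|| = 10.4626
Step 4: Proximal objective.
0.5*||prox-x||^2 = 0.5
lambda*||prox|| = 10.4626
Total = 10.9626


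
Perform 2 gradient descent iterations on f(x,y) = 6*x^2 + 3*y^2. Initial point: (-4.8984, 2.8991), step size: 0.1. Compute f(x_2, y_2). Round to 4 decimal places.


Gradient descent on f(x,y) = 6*x^2 + 3*y^2.
Starting point: (-4.8984, 2.8991), alpha = 0.1
Step 1: grad_x = 2*6*-4.8984 = -58.7808, grad_y = 2*3*2.8991 = 17.3946
  x_1 = -4.8984 - 0.1*-58.7808 = 0.9797
  y_1 = 2.8991 - 0.1*17.3946 = 1.1596
Step 2: grad_x = 2*6*0.9797 = 11.7562, grad_y = 2*3*1.1596 = 6.9578
  x_2 = 0.9797 - 0.1*11.7562 = -0.1959
  y_2 = 1.1596 - 0.1*6.9578 = 0.4639
f(-0.1959, 0.4639) = 6*(-0.1959)^2 + 3*0.4639^2 = 0.8758


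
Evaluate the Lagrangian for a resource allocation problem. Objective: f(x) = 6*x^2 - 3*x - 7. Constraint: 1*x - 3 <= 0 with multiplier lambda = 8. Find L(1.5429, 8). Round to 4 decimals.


Step 1: Evaluate f(x).
f(1.5429) = 6*1.5429^2 - 3*1.5429 - 7 = 2.6545
Step 2: Evaluate g(x).
g(1.5429) = 1*1.5429 - 3 = -1.4571
Step 3: Compute Lagrangian.
L = 2.6545 + 8*-1.4571 = -9.0023


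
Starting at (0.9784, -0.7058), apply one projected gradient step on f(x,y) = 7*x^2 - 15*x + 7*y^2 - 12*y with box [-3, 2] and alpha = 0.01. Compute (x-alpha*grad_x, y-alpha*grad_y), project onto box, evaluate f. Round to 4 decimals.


Step 1: Compute gradient at (0.9784, -0.7058).
grad_x = 2*7*0.9784 - 15 = -1.3024
grad_y = 2*7*-0.7058 - 12 = -21.8812
Step 2: Gradient step.
x_raw = 0.9784 - 0.01*-1.3024 = 0.9914
y_raw = -0.7058 - 0.01*-21.8812 = -0.487
Step 3: Project onto [-3, 2].
x_proj = clip(0.9914) = 0.9914
y_proj = clip(-0.487) = -0.487
Step 4: Evaluate f.
f(0.9914, -0.487) = -0.487


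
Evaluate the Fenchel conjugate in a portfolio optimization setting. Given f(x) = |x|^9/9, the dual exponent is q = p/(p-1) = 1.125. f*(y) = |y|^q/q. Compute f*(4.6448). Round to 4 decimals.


The conjugate exponent q satisfies 1/p + 1/q = 1.
p = 9, so q = 9/(9 - 1) = 1.125
|y|^q = 4.6448^1.125 = 5.6278
f*(4.6448) = 5.6278 / 1.125 = 5.0025


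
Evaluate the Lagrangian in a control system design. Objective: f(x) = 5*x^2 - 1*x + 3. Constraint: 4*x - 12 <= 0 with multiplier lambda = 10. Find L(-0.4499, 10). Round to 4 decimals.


Step 1: Evaluate f(x).
f(-0.4499) = 5*(-0.4499)^2 - 1*(-0.4499) + 3 = 4.462
Step 2: Evaluate g(x).
g(-0.4499) = 4*-0.4499 - 12 = -13.7996
Step 3: Compute Lagrangian.
L = 4.462 + 10*-13.7996 = -133.534


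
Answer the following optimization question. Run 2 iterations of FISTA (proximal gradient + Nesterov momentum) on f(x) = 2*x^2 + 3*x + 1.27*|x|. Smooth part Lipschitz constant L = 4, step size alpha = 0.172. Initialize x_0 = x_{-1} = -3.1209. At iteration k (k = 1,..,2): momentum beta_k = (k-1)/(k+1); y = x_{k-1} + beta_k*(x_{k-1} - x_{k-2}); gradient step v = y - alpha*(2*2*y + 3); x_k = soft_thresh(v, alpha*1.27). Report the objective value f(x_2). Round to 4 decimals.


FISTA on f(x) = 2*x^2 + 3*x + 1.27*|x|
L = 4, alpha = 0.172
Iteration 1: beta = 0.0, y = -3.1209 + 0.0*(-3.1209 + 3.1209) = -3.1209
  grad(y) = -9.4836, v = y - alpha*grad = -1.4897
  prox(v) = soft_thresh(-1.4897, 0.2184) = -1.2713
Iteration 2: beta = 0.3333, y = -1.2713 + 0.3333*(-1.2713 + 3.1209) = -0.6547
  grad(y) = 0.381, v = y - alpha*grad = -0.7203
  prox(v) = soft_thresh(-0.7203, 0.2184) = -0.5018
f(x_2) = 2*(-0.5018)^2 + 3*(-0.5018) + 1.27*|-0.5018| = -0.3645


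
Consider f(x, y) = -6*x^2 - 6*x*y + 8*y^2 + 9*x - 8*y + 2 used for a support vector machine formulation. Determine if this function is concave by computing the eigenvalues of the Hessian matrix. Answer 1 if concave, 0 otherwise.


The Hessian of f(x,y) = -6*x^2 - 6*x*y + 8*y^2 + 9*x - 8*y + 2 is:
H = [[-12, -6], [-6, 16]]
Trace = -12 + 16 = 4
Determinant = -12*16 - (-6)^2 = -228
Discriminant = (4)^2 - 4*-228 = 928.0
Eigenvalues: lambda_1 = -13.2315, lambda_2 = 17.2315
The function is not concave.

0


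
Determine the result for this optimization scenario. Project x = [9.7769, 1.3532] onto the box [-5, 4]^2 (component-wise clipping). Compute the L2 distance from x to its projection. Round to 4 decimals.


Project each component onto [-5, 4].
clip(9.7769) = 4.0, clip(1.3532) = 1.3532
Projection = [4.0, 1.3532]
Squared diffs: [33.3726, 0.0]
Distance = sqrt(33.3726) = 5.7769


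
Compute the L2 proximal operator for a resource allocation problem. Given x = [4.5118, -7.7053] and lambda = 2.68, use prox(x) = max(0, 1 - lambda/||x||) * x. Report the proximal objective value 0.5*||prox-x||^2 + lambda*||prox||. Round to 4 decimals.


Step 1: Compute ||x||.
||x|| = 8.9291
Step 2: Compute scaling factor.
scale = max(0, 1 - 2.68/8.9291) = 0.6999
Step 3: prox(x) = [3.1576, -5.3926]
||prox(x)|| = 6.2491
Step 4: Proximal objective.
0.5*||prox-x||^2 = 3.5912
lambda*||prox|| = 16.7476
Total = 20.3387


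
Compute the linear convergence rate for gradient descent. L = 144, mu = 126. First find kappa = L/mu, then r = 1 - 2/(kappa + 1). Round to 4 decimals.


Step 1: Compute the condition number.
kappa = L/mu = 144/126 = 1.1429
Step 2: Compute the convergence rate.
r = 1 - 2/(kappa + 1) = 1 - 2*mu/(L + mu) = (L - mu)/(L + mu) = 18/270 = 0.0667


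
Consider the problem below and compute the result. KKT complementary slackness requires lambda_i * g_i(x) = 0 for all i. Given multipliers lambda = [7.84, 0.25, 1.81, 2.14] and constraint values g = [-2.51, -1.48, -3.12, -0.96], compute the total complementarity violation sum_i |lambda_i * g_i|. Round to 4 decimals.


KKT complementary slackness check:
lambda_1 * g_1 = 7.84 * -2.51 = -19.6784
lambda_2 * g_2 = 0.25 * -1.48 = -0.37
lambda_3 * g_3 = 1.81 * -3.12 = -5.6472
lambda_4 * g_4 = 2.14 * -0.96 = -2.0544
Total violation = 19.6784 + 0.37 + 5.6472 + 2.0544 = 27.75


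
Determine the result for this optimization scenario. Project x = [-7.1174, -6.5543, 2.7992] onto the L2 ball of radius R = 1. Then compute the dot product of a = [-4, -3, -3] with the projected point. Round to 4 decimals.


Step 1: Compute ||x|| (intermediates to 6 decimals).
||x|| = sqrt((-7.1174)^2 + (-6.5543)^2 + 2.7992^2) = 10.072326
Step 2: Project.
Since ||x|| > R, scale = R/||x|| = 1/10.072326 = 0.099282, proj(x) = scale * x
proj(x) = [-0.70663, -0.650724, 0.27791]
Step 3: Dot product.
a^T * proj(x) = -4*(-0.70663) - 3*(-0.650724) - 3*0.27791 = 3.945


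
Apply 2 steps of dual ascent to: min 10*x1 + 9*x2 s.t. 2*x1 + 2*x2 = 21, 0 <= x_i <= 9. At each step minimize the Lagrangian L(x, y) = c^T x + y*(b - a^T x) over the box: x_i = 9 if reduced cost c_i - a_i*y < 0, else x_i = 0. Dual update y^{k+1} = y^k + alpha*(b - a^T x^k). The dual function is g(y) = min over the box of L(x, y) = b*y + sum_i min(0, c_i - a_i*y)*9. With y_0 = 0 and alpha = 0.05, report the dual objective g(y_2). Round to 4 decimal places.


Dual ascent for LP: min 10*x1 + 9*x2, 2*x1 + 2*x2 = 21, 0 <= x_i <= 9
Step 1: y^k = 0.0, reduced costs: (10.0, 9.0)
  x^k = (0.0, 0.0), subgradient = b - a^T x = 21.0
  y^{k+1} = 0.0 + 0.05*21.0 = 1.05
Step 2: y^k = 1.05, reduced costs: (7.9, 6.9)
  x^k = (0.0, 0.0), subgradient = b - a^T x = 21.0
  y^{k+1} = 1.05 + 0.05*21.0 = 2.1
Dual objective at y_2 = 2.1: reduced costs (5.8, 4.8), box minimizer x = (0.0, 0.0)
g(y_2) = b*y + (c1 - a1*y)*x1 + (c2 - a2*y)*x2 = 21*2.1 + 5.8*0.0 + 4.8*0.0 = 44.1 + 0.0 + 0.0 = 44.1


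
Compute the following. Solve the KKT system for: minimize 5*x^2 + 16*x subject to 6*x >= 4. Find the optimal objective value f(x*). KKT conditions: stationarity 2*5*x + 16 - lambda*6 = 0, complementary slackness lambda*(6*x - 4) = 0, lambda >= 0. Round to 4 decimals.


Step 1: Try lambda = 0 (constraint inactive).
x_unc = -16/(2*5) = -1.6
Check: 6*-1.6 = -9.6 < 4 -- violated!
Step 2: Constraint must be active: 6*x = 4
x* = 4/6 = 2/3 = 0.6667 (rounded; the exact value 2/3 is used below)
lambda = (2*5*(2/3) + 16)/6 = 3.7778
Step 3: Compute optimal value.
f(x*) = 5*(2/3)^2 + 16*(2/3) = 12.8889


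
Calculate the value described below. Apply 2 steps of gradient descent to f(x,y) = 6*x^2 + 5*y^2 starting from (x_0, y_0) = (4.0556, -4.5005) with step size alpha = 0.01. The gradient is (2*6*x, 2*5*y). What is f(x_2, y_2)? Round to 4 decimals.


Gradient descent on f(x,y) = 6*x^2 + 5*y^2.
Starting point: (4.0556, -4.5005), alpha = 0.01
Step 1: grad_x = 2*6*4.0556 = 48.6672, grad_y = 2*5*-4.5005 = -45.005
  x_1 = 4.0556 - 0.01*48.6672 = 3.5689
  y_1 = -4.5005 - 0.01*-45.005 = -4.0505
Step 2: grad_x = 2*6*3.5689 = 42.8271, grad_y = 2*5*-4.0505 = -40.5045
  x_2 = 3.5689 - 0.01*42.8271 = 3.1407
  y_2 = -4.0505 - 0.01*-40.5045 = -3.6454
f(3.1407, -3.6454) = 6*3.1407^2 + 5*(-3.6454)^2 = 125.6272


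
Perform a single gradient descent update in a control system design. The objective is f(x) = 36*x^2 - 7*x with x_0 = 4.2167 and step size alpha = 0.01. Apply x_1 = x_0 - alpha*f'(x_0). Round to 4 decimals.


We compute the gradient at x_0 and apply the update.
f'(x) = 72*x - 7
f'(4.2167) = 72*4.2167 - 7 = 296.6024
x_1 = 4.2167 - 0.01*296.6024 = 1.2507


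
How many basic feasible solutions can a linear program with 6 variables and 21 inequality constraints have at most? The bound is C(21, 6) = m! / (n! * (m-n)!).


Each vertex corresponds to some choice of n active constraints out of m, so the number of vertices is at most C(m, n) = m! / (n!(m-n)!).
m = 21, n = 6
Numerator: 21 * 20 * 19 * 18 * 17 * 16
Denominator: 6! = 720
C(21, 6) = 54264


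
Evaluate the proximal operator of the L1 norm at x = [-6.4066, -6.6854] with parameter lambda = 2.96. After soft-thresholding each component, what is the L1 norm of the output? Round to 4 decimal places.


Soft-thresholding with lambda = 2.96:
prox(-6.4066) = sign(-6.4066)*max(|-6.4066| - 2.96, 0) = -3.4466
prox(-6.6854) = sign(-6.6854)*max(|-6.6854| - 2.96, 0) = -3.7254
prox(x) = [-3.4466, -3.7254]
||prox(x)||_1 = 3.4466 + 3.7254 = 7.172


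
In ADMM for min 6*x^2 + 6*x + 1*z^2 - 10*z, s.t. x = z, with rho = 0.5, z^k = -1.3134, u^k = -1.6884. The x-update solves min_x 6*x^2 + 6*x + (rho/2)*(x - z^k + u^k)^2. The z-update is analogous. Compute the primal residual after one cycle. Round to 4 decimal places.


ADMM iteration with rho = 0.5, z^k = -1.3134, u^k = -1.6884
Step 1: x-update.
Minimize 6*x^2 + 6*x + (0.5/2)*(x + 1.3134 - 1.6884)^2
FOC: (2*6 + 0.5)*x = -6 + 0.5*(-1.3134 + 1.6884)
x^{k+1} = -0.465
Step 2: z-update.
Minimize 1*z^2 - 10*z + (0.5/2)*(-0.465 - z - 1.6884)^2
FOC: (2*1 + 0.5)*z = 10 + 0.5*(-0.465 - 1.6884)
z^{k+1} = 3.5693
Step 3: u-update.
u^{k+1} = -1.6884 - 0.465 - 3.5693 = -5.7227
Step 4: Primal residual = |-0.465 - 3.5693| = 4.0343


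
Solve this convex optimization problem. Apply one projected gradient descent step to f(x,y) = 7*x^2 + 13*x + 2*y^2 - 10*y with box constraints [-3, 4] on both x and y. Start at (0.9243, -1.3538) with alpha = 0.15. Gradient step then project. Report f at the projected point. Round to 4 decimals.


Step 1: Compute gradient at (0.9243, -1.3538).
grad_x = 2*7*0.9243 + 13 = 25.9402
grad_y = 2*2*-1.3538 - 10 = -15.4152
Step 2: Gradient step.
x_raw = 0.9243 - 0.15*25.9402 = -2.9667
y_raw = -1.3538 - 0.15*-15.4152 = 0.9585
Step 3: Project onto [-3, 4].
x_proj = clip(-2.9667) = -2.9667
y_proj = clip(0.9585) = 0.9585
Step 4: Evaluate f.
f(-2.9667, 0.9585) = 15.2955


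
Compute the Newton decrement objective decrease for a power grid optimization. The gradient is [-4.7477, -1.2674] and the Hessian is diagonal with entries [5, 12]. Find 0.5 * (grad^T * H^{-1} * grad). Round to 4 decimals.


Step 1: H is diagonal, so H^(-1) * g = [-0.9495, -0.1056].
Step 2: g^T H^(-1) g = sum_i g_i^2 / H_ii
  = (-4.7477)^2/5 + (-1.2674)^2/12
  = 4.5081 + 0.1339 = 4.642
Step 3: Objective decrease = 0.5 * g^T H^(-1) g = 2.321


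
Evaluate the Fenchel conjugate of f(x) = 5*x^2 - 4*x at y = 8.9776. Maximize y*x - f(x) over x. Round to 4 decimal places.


f*(y) = sup_x {y*x - a*x^2 - b*x} = sup_x {(y-b)*x - a*x^2}
FOC: (y - b) - 2a*x = 0 => x* = (y - b)/(2a)
x* = (8.9776 + 4)/(2*5) = 1.2978
f*(8.9776) = (y-b)^2/(4a) = (8.9776 + 4)^2/(4*5)
= 168.4181/20 = 8.4209


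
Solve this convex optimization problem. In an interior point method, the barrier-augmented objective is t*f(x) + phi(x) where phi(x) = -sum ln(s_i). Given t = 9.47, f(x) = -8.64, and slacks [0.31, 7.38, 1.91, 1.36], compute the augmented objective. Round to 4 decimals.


Step 1: Compute log-barrier.
ln values: [-1.1712, 1.9988, 0.6471, 0.3075]
phi = -(-1.1712 + 1.9988 + 0.6471 + 0.3075) = -1.7822
Step 2: Compute augmented objective.
t*f(x) = 9.47*-8.64 = -81.8208
Total = -81.8208 - 1.7822 = -83.603


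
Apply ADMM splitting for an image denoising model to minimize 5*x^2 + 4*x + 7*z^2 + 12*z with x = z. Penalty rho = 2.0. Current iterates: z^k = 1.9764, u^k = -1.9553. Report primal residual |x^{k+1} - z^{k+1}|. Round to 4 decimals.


ADMM iteration with rho = 2.0, z^k = 1.9764, u^k = -1.9553
Step 1: x-update.
Minimize 5*x^2 + 4*x + (2.0/2)*(x - 1.9764 - 1.9553)^2
FOC: (2*5 + 2.0)*x = -4 + 2.0*(1.9764 + 1.9553)
x^{k+1} = 0.322
Step 2: z-update.
Minimize 7*z^2 + 12*z + (2.0/2)*(0.322 - z - 1.9553)^2
FOC: (2*7 + 2.0)*z = -12 + 2.0*(0.322 - 1.9553)
z^{k+1} = -0.9542
Step 3: u-update.
u^{k+1} = -1.9553 + 0.322 + 0.9542 = -0.6792
Step 4: Primal residual = |0.322 + 0.9542| = 1.2761


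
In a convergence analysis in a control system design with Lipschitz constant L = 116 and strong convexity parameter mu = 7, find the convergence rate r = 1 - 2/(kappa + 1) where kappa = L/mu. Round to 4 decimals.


Step 1: Compute the condition number.
kappa = L/mu = 116/7 = 16.5714
Step 2: Compute the convergence rate.
r = 1 - 2/(kappa + 1) = 1 - 2*mu/(L + mu) = (L - mu)/(L + mu) = 109/123 = 0.8862


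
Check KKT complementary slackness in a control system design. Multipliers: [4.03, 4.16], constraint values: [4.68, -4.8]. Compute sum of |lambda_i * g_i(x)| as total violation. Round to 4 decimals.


KKT complementary slackness check:
lambda_1 * g_1 = 4.03 * 4.68 = 18.8604
lambda_2 * g_2 = 4.16 * -4.8 = -19.968
Total violation = 18.8604 + 19.968 = 38.8284


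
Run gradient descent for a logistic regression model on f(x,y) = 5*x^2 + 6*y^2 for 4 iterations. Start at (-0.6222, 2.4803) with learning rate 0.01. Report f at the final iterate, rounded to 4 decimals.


Gradient descent on f(x,y) = 5*x^2 + 6*y^2.
Starting point: (-0.6222, 2.4803), alpha = 0.01
Step 1: grad_x = 2*5*-0.6222 = -6.222, grad_y = 2*6*2.4803 = 29.7636
  x_1 = -0.6222 - 0.01*-6.222 = -0.56
  y_1 = 2.4803 - 0.01*29.7636 = 2.1827
Step 2: grad_x = 2*5*-0.56 = -5.5998, grad_y = 2*6*2.1827 = 26.192
  x_2 = -0.56 - 0.01*-5.5998 = -0.504
  y_2 = 2.1827 - 0.01*26.192 = 1.9207
Step 3: grad_x = 2*5*-0.504 = -5.0398, grad_y = 2*6*1.9207 = 23.0489
  x_3 = -0.504 - 0.01*-5.0398 = -0.4536
  y_3 = 1.9207 - 0.01*23.0489 = 1.6903
Step 4: grad_x = 2*5*-0.4536 = -4.5358, grad_y = 2*6*1.6903 = 20.2831
  x_4 = -0.4536 - 0.01*-4.5358 = -0.4082
  y_4 = 1.6903 - 0.01*20.2831 = 1.4874
f(-0.4082, 1.4874) = 5*(-0.4082)^2 + 6*1.4874^2 = 14.1078


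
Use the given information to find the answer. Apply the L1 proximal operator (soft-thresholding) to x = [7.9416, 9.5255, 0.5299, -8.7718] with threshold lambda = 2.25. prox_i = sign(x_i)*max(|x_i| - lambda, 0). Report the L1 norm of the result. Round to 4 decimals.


Soft-thresholding with lambda = 2.25:
prox(7.9416) = sign(7.9416)*max(|7.9416| - 2.25, 0) = 5.6916
prox(9.5255) = sign(9.5255)*max(|9.5255| - 2.25, 0) = 7.2755
prox(0.5299) = sign(0.5299)*max(|0.5299| - 2.25, 0) = 0.0
prox(-8.7718) = sign(-8.7718)*max(|-8.7718| - 2.25, 0) = -6.5218
prox(x) = [5.6916, 7.2755, 0.0, -6.5218]
||prox(x)||_1 = 5.6916 + 7.2755 + 0.0 + 6.5218 = 19.4889


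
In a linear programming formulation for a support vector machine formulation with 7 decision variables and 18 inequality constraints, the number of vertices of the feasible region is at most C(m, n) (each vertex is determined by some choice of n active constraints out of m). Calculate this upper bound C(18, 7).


Each vertex corresponds to some choice of n active constraints out of m, so the number of vertices is at most C(m, n) = m! / (n!(m-n)!).
m = 18, n = 7
Numerator: 18 * 17 * 16 * 15 * 14 * 13 * 12
Denominator: 7! = 5040
C(18, 7) = 31824


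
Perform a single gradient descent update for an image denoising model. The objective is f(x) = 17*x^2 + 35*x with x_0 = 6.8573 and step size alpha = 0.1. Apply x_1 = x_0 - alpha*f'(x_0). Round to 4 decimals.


We compute the gradient at x_0 and apply the update.
f'(x) = 34*x + 35
f'(6.8573) = 34*6.8573 + 35 = 268.1482
x_1 = 6.8573 - 0.1*268.1482 = -19.9575
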